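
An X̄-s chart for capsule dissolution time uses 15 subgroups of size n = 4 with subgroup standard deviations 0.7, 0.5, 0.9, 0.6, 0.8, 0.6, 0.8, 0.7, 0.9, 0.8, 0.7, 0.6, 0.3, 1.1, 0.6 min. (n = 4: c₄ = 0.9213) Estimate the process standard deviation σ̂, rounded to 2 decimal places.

s̄ = (0.7 + 0.5 + 0.9 + 0.6 + 0.8 + 0.6 + 0.8 + 0.7 + 0.9 + 0.8 + 0.7 + 0.6 + 0.3 + 1.1 + 0.6) / 15 = 0.7067
σ̂ = s̄ / c₄ = 0.7067 / 0.9213 = 0.7670

0.77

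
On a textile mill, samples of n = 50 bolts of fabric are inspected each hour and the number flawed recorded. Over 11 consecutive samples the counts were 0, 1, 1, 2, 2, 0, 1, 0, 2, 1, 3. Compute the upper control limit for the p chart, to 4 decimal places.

0.0881

p̄ = Σdᵢ / (k·n) = 13 / (11 × 50) = 0.02364
UCL = p̄ + 3·√(p̄(1−p̄)/n) = 0.02364 + 3 × √(0.02364×0.97636/50) = 0.02364 + 3 × 0.02148 = 0.08809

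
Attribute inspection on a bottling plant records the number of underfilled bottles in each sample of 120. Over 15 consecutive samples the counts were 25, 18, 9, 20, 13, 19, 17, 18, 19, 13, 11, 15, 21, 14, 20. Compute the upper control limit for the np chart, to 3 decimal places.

28.203

p̄ = Σdᵢ / (k·n) = 252 / (15 × 120) = 0.14000
UCL = np̄ + 3·√(np̄(1−p̄)) = 16.8000 + 3 × √(16.8000×0.86000) = 16.8000 + 3 × 3.8011 = 28.2032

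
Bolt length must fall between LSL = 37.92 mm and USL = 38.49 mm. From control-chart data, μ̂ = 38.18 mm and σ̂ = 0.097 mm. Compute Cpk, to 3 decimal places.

Cpu = (USL − μ̂) / (3σ̂) = (38.49 − 38.18) / (3 × 0.097) = 1.0653; Cpl = (μ̂ − LSL) / (3σ̂) = (38.18 − 37.92) / (3 × 0.097) = 0.8935; Cpk = min(Cpu, Cpl) = 0.8935

0.893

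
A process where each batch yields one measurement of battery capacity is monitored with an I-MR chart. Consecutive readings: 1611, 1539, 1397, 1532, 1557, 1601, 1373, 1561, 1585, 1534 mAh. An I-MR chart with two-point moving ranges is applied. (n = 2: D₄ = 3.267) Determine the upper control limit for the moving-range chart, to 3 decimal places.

329.967

Moving ranges: 72, 142, 135, 25, 44, 228, 188, 24, 51; M̄R̄ = 909.0000 / 9 = 101.0000
UCL_MR = D₄·M̄R̄ = 3.267 × 101.0000 = 329.9670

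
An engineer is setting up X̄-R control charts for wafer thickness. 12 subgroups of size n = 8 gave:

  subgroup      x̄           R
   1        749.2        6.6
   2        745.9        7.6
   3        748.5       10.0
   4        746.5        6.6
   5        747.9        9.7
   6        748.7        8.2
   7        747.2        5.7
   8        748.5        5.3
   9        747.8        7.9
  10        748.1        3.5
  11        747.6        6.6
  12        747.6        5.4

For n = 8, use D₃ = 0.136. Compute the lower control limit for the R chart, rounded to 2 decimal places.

0.94

R̄ = (6.6 + 7.6 + 10.0 + 6.6 + 9.7 + 8.2 + 5.7 + 5.3 + 7.9 + 3.5 + 6.6 + 5.4) / 12 = 83.1000 / 12 = 6.9250
LCL_R = D₃·R̄ = 0.136 × 6.9250 = 0.9418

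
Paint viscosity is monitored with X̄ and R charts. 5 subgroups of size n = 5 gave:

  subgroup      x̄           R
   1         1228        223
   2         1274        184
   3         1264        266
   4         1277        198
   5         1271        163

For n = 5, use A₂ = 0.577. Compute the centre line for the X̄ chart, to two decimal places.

1262.80

X̄̄ = (1228 + 1274 + 1264 + 1277 + 1271) / 5 = 6314.0000 / 5 = 1262.8000
CL = X̄̄ = 1262.8000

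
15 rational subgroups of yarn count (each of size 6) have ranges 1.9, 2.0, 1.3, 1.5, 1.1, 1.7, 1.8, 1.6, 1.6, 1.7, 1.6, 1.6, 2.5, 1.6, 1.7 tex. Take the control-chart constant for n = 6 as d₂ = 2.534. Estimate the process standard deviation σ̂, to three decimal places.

0.663

R̄ = (1.9 + 2.0 + 1.3 + 1.5 + 1.1 + 1.7 + 1.8 + 1.6 + 1.6 + 1.7 + 1.6 + 1.6 + 2.5 + 1.6 + 1.7) / 15 = 1.6800
σ̂ = R̄ / d₂ = 1.6800 / 2.534 = 0.6630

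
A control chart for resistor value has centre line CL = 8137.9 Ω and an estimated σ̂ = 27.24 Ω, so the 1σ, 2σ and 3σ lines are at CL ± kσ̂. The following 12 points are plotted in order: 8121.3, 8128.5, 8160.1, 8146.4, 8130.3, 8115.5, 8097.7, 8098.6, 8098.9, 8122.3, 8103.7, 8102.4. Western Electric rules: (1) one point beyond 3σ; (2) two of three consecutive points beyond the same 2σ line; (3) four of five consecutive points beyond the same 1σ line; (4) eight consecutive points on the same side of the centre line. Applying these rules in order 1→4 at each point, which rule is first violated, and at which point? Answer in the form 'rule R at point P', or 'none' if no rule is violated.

rule 3 at point 11

Zone of each point (C = within 1σ̂, B = 1σ̂–2σ̂, A = 2σ̂–3σ̂, * = beyond 3σ̂; sign = side of CL): 1:-C, 2:-C, 3:+C, 4:+C, 5:-C, 6:-C, 7:-B, 8:-B, 9:-B, 10:-C, 11:-B, 12:-B
Rule 3 (four of five consecutive points beyond the same 1σ limit) is satisfied at point 11.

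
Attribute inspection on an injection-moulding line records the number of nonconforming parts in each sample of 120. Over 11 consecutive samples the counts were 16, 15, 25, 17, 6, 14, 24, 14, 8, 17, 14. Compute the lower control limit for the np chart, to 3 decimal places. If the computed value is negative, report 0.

p̄ = Σdᵢ / (k·n) = 170 / (11 × 120) = 0.12879
LCL = np̄ − 3·√(np̄(1−p̄)) = 15.4545 − 3 × 3.6694 = 4.4465

4.446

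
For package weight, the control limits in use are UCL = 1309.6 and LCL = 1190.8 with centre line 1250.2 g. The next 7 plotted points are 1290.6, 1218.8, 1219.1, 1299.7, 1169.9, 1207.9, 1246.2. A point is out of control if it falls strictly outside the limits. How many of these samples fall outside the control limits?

1

Compare each point to [1190.8, 1309.6]: sample 5 = 1169.9 < LCL.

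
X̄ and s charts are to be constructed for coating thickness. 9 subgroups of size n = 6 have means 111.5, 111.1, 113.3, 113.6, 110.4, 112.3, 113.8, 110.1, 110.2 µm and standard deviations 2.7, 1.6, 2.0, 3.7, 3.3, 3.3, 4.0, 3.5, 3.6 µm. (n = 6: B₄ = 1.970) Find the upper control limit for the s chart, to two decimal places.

6.06

s̄ = (2.7 + 1.6 + 2.0 + 3.7 + 3.3 + 3.3 + 4.0 + 3.5 + 3.6) / 9 = 3.0778
UCL_s = B₄·s̄ = 1.970 × 3.0778 = 6.0632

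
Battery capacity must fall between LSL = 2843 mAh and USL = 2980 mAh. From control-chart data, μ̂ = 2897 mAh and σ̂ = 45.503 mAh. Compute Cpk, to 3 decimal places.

Cpu = (USL − μ̂) / (3σ̂) = (2980 − 2897) / (3 × 45.503) = 0.6080; Cpl = (μ̂ − LSL) / (3σ̂) = (2897 − 2843) / (3 × 45.503) = 0.3956; Cpk = min(Cpu, Cpl) = 0.3956

0.396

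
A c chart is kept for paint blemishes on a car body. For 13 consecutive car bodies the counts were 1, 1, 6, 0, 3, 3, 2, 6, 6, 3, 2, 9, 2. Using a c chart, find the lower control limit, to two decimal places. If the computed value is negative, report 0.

c̄ = (1 + 1 + 6 + 0 + 3 + 3 + 2 + 6 + 6 + 3 + 2 + 9 + 2) / 13 = 44 / 13 = 3.3846
LCL = c̄ − 3√c̄ = 3.3846 − 3 × 1.8397 = -2.1346 → 0 (cannot be negative)

0.00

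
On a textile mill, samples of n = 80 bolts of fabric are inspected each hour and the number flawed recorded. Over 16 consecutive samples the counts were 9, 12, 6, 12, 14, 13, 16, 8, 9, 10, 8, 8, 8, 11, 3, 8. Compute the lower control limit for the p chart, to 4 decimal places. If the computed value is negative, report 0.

0.0117

p̄ = Σdᵢ / (k·n) = 155 / (16 × 80) = 0.12109
LCL = p̄ − 3·√(p̄(1−p̄)/n) = 0.12109 − 3 × 0.03647 = 0.01167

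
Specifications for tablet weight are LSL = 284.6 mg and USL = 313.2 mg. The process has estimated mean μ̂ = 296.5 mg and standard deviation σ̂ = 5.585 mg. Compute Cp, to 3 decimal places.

0.853

Cp = (USL − LSL) / (6σ̂) = (313.2 − 284.6) / (6 × 5.585) = 28.6000 / 33.5100 = 0.8535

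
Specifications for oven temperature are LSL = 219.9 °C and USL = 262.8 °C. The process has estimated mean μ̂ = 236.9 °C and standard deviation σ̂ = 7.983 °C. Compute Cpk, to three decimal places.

Cpu = (USL − μ̂) / (3σ̂) = (262.8 − 236.9) / (3 × 7.983) = 1.0815; Cpl = (μ̂ − LSL) / (3σ̂) = (236.9 − 219.9) / (3 × 7.983) = 0.7098; Cpk = min(Cpu, Cpl) = 0.7098

0.710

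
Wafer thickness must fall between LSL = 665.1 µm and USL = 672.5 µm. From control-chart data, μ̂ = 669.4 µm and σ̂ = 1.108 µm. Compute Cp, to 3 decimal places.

1.113

Cp = (USL − LSL) / (6σ̂) = (672.5 − 665.1) / (6 × 1.108) = 7.4000 / 6.6480 = 1.1131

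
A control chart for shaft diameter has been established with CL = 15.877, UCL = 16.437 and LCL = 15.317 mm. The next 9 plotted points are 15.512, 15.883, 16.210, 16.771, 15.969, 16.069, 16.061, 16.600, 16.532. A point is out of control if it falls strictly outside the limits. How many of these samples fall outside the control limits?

Compare each point to [15.317, 16.437]: sample 4 = 16.771 > UCL; sample 8 = 16.600 > UCL; sample 9 = 16.532 > UCL.

3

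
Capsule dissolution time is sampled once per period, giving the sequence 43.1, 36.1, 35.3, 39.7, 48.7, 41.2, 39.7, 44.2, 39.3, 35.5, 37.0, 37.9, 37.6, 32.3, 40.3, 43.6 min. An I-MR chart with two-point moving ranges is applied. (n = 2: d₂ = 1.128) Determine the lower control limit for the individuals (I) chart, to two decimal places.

28.35

X̄ = (43.1 + 36.1 + 35.3 + 39.7 + 48.7 + 41.2 + 39.7 + 44.2 + 39.3 + 35.5 + 37.0 + 37.9 + 37.6 + 32.3 + 40.3 + 43.6) / 16 = 39.4688
Moving ranges: 7.0, 0.8, 4.4, 9.0, 7.5, 1.5, 4.5, 4.9, 3.8, 1.5, 0.9, 0.3, 5.3, 8.0, 3.3; M̄R̄ = 62.7000 / 15 = 4.1800
LCL = X̄ − 3·M̄R̄/d₂ = 39.4688 − 3 × 4.1800 / 1.128 = 28.3517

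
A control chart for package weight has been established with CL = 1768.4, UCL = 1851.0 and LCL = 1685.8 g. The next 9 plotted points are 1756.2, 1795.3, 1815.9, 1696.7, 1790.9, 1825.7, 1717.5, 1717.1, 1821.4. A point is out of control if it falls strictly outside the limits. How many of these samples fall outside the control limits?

All 9 points lie within [1685.8, 1851.0].

0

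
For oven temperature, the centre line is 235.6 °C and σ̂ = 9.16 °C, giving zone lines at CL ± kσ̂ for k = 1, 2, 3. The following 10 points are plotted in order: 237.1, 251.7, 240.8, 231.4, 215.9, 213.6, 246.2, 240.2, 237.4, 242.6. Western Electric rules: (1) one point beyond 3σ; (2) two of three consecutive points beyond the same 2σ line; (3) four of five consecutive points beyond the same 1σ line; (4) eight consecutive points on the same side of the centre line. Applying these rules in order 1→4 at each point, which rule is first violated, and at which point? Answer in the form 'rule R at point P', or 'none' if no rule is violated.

Zone of each point (C = within 1σ̂, B = 1σ̂–2σ̂, A = 2σ̂–3σ̂, * = beyond 3σ̂; sign = side of CL): 1:+C, 2:+B, 3:+C, 4:-C, 5:-A, 6:-A, 7:+B, 8:+C, 9:+C, 10:+C
Rule 2 (two of three consecutive points beyond the same 2σ limit) is satisfied at point 6.

rule 2 at point 6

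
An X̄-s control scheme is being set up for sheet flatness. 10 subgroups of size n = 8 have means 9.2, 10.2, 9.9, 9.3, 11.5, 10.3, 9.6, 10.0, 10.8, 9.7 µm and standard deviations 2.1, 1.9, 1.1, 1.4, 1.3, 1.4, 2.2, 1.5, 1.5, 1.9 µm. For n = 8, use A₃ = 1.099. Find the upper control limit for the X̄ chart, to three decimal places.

X̄̄ = (9.2 + 10.2 + 9.9 + 9.3 + 11.5 + 10.3 + 9.6 + 10.0 + 10.8 + 9.7) / 10 = 10.0500
s̄ = (2.1 + 1.9 + 1.1 + 1.4 + 1.3 + 1.4 + 2.2 + 1.5 + 1.5 + 1.9) / 10 = 1.6300
UCL = X̄̄ + A₃·s̄ = 10.0500 + 1.099 × 1.6300 = 11.8414

11.841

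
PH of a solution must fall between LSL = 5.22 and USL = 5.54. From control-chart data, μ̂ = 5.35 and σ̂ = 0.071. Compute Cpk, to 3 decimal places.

0.610

Cpu = (USL − μ̂) / (3σ̂) = (5.54 − 5.35) / (3 × 0.071) = 0.8920; Cpl = (μ̂ − LSL) / (3σ̂) = (5.35 − 5.22) / (3 × 0.071) = 0.6103; Cpk = min(Cpu, Cpl) = 0.6103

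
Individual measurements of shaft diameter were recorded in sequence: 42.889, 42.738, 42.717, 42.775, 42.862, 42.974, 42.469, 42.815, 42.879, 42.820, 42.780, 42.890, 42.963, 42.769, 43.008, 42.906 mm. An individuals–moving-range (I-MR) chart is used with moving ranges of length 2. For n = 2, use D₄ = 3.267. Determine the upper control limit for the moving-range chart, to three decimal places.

Moving ranges: 0.151, 0.021, 0.058, 0.087, 0.112, 0.505, 0.346, 0.064, 0.059, 0.040, 0.110, 0.073, 0.194, 0.239, 0.102; M̄R̄ = 2.1610 / 15 = 0.1441
UCL_MR = D₄·M̄R̄ = 3.267 × 0.1441 = 0.4707

0.471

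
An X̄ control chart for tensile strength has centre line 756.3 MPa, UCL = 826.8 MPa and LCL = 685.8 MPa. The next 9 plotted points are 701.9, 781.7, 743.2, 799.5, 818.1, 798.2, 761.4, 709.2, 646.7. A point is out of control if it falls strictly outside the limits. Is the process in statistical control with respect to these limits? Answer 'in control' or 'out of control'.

Compare each point to [685.8, 826.8]: sample 9 = 646.7 < LCL.

out of control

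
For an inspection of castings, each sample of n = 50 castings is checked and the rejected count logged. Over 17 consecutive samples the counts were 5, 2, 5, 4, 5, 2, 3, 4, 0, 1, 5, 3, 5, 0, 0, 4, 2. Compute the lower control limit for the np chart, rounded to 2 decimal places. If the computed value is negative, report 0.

0.00

p̄ = Σdᵢ / (k·n) = 50 / (17 × 50) = 0.05882
LCL = np̄ − 3·√(np̄(1−p̄)) = 2.9412 − 3 × 1.6638 = -2.0502 → 0 (negative, so LCL = 0)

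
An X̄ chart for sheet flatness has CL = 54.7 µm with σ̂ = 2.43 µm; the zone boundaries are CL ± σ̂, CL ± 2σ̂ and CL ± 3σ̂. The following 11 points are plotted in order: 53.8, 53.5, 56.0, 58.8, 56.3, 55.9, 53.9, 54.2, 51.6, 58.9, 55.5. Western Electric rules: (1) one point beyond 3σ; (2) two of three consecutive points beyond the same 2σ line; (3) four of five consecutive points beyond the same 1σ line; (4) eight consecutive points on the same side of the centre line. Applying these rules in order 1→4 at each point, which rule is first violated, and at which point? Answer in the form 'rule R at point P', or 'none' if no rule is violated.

none

Zone of each point (C = within 1σ̂, B = 1σ̂–2σ̂, A = 2σ̂–3σ̂, * = beyond 3σ̂; sign = side of CL): 1:-C, 2:-C, 3:+C, 4:+B, 5:+C, 6:+C, 7:-C, 8:-C, 9:-B, 10:+B, 11:+C
No rule fires across all 11 points.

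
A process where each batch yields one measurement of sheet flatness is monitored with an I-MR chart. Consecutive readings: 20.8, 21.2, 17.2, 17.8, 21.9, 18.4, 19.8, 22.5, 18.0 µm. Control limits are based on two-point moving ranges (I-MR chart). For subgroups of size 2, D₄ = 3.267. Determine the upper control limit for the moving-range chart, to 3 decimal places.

8.658

Moving ranges: 0.4, 4.0, 0.6, 4.1, 3.5, 1.4, 2.7, 4.5; M̄R̄ = 21.2000 / 8 = 2.6500
UCL_MR = D₄·M̄R̄ = 3.267 × 2.6500 = 8.6575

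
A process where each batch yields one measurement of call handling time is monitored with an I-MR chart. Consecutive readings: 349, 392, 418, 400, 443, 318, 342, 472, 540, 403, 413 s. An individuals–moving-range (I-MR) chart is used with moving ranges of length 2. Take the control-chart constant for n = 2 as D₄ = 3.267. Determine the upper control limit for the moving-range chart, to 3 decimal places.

203.861

Moving ranges: 43, 26, 18, 43, 125, 24, 130, 68, 137, 10; M̄R̄ = 624.0000 / 10 = 62.4000
UCL_MR = D₄·M̄R̄ = 3.267 × 62.4000 = 203.8608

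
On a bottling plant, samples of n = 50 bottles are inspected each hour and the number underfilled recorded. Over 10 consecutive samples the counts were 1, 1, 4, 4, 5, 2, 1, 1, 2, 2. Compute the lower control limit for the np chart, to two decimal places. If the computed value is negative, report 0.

0.00

p̄ = Σdᵢ / (k·n) = 23 / (10 × 50) = 0.04600
LCL = np̄ − 3·√(np̄(1−p̄)) = 2.3000 − 3 × 1.4813 = -2.1438 → 0 (negative, so LCL = 0)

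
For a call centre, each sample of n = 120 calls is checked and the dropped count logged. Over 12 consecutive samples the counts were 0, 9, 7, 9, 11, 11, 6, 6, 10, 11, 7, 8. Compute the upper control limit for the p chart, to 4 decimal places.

0.1340

p̄ = Σdᵢ / (k·n) = 95 / (12 × 120) = 0.06597
UCL = p̄ + 3·√(p̄(1−p̄)/n) = 0.06597 + 3 × √(0.06597×0.93403/120) = 0.06597 + 3 × 0.02266 = 0.13395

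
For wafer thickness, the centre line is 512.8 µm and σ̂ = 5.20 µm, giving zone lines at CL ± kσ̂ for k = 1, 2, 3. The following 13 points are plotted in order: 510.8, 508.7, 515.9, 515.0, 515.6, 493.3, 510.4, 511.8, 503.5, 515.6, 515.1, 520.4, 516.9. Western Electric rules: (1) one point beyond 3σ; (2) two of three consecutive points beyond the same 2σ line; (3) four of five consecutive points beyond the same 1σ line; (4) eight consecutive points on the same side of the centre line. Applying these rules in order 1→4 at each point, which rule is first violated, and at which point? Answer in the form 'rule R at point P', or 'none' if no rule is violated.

rule 1 at point 6

Zone of each point (C = within 1σ̂, B = 1σ̂–2σ̂, A = 2σ̂–3σ̂, * = beyond 3σ̂; sign = side of CL): 1:-C, 2:-C, 3:+C, 4:+C, 5:+C, 6:-*, 7:-C, 8:-C, 9:-B, 10:+C, 11:+C, 12:+B, 13:+C
Rule 1 (one point beyond the 3σ limits) is satisfied at point 6.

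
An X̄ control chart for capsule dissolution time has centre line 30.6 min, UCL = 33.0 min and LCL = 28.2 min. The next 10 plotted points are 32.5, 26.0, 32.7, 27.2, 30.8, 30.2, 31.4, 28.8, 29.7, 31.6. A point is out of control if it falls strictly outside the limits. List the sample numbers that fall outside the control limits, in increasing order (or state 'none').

2, 4

Compare each point to [28.2, 33.0]: sample 2 = 26.0 < LCL; sample 4 = 27.2 < LCL.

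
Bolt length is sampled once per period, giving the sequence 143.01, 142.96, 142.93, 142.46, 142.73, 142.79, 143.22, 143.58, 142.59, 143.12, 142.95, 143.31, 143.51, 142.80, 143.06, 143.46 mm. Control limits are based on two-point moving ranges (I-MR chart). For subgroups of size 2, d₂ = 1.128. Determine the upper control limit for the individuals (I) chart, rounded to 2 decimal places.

143.97

X̄ = (143.01 + 142.96 + 142.93 + 142.46 + 142.73 + 142.79 + 143.22 + 143.58 + 142.59 + 143.12 + 142.95 + 143.31 + 143.51 + 142.80 + 143.06 + 143.46) / 16 = 143.0300
Moving ranges: 0.05, 0.03, 0.47, 0.27, 0.06, 0.43, 0.36, 0.99, 0.53, 0.17, 0.36, 0.20, 0.71, 0.26, 0.40; M̄R̄ = 5.2900 / 15 = 0.3527
UCL = X̄ + 3·M̄R̄/d₂ = 143.0300 + 3 × 0.3527 / 1.128 = 143.9679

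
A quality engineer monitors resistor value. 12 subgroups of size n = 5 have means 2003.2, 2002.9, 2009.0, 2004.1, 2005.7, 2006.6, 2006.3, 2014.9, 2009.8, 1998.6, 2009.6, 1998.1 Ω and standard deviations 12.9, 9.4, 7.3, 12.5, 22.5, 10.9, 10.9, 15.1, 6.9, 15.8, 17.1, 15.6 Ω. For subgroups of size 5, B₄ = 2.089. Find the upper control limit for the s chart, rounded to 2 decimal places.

s̄ = (12.9 + 9.4 + 7.3 + 12.5 + 22.5 + 10.9 + 10.9 + 15.1 + 6.9 + 15.8 + 17.1 + 15.6) / 12 = 13.0750
UCL_s = B₄·s̄ = 2.089 × 13.0750 = 27.3137

27.31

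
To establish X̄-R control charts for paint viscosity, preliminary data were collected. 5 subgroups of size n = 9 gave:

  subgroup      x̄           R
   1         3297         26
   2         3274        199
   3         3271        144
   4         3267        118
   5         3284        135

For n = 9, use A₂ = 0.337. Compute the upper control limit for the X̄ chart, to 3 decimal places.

3320.523

X̄̄ = (3297 + 3274 + 3271 + 3267 + 3284) / 5 = 16393.0000 / 5 = 3278.6000
R̄ = (26 + 199 + 144 + 118 + 135) / 5 = 622.0000 / 5 = 124.4000
UCL = X̄̄ + A₂·R̄ = 3278.6000 + 0.337 × 124.4000 = 3320.5228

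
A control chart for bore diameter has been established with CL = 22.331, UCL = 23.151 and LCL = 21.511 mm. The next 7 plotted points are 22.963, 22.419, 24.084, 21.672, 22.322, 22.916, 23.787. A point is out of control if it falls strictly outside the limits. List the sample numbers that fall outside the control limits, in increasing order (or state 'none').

Compare each point to [21.511, 23.151]: sample 3 = 24.084 > UCL; sample 7 = 23.787 > UCL.

3, 7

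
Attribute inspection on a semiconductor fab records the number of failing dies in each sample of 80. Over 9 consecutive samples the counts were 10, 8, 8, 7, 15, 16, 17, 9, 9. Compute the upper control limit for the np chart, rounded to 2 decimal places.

p̄ = Σdᵢ / (k·n) = 99 / (9 × 80) = 0.13750
UCL = np̄ + 3·√(np̄(1−p̄)) = 11.0000 + 3 × √(11.0000×0.86250) = 11.0000 + 3 × 3.0802 = 20.2405

20.24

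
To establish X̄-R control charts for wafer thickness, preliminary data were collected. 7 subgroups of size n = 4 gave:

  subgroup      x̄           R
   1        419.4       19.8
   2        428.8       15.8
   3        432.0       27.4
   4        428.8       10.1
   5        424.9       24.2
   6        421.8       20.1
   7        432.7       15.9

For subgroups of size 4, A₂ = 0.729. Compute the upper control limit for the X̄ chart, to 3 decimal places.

X̄̄ = (419.4 + 428.8 + 432.0 + 428.8 + 424.9 + 421.8 + 432.7) / 7 = 2988.4000 / 7 = 426.9143
R̄ = (19.8 + 15.8 + 27.4 + 10.1 + 24.2 + 20.1 + 15.9) / 7 = 133.3000 / 7 = 19.0429
UCL = X̄̄ + A₂·R̄ = 426.9143 + 0.729 × 19.0429 = 440.7965

440.797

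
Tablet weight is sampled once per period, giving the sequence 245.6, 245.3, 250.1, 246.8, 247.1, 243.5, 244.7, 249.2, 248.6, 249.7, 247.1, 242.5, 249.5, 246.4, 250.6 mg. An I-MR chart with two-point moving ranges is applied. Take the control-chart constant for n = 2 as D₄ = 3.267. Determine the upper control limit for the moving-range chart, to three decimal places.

Moving ranges: 0.3, 4.8, 3.3, 0.3, 3.6, 1.2, 4.5, 0.6, 1.1, 2.6, 4.6, 7.0, 3.1, 4.2; M̄R̄ = 41.2000 / 14 = 2.9429
UCL_MR = D₄·M̄R̄ = 3.267 × 2.9429 = 9.6143

9.614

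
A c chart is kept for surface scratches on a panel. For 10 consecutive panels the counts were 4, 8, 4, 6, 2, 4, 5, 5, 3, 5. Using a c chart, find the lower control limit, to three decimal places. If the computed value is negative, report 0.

c̄ = (4 + 8 + 4 + 6 + 2 + 4 + 5 + 5 + 3 + 5) / 10 = 46 / 10 = 4.6000
LCL = c̄ − 3√c̄ = 4.6000 − 3 × 2.1448 = -1.8343 → 0 (cannot be negative)

0.000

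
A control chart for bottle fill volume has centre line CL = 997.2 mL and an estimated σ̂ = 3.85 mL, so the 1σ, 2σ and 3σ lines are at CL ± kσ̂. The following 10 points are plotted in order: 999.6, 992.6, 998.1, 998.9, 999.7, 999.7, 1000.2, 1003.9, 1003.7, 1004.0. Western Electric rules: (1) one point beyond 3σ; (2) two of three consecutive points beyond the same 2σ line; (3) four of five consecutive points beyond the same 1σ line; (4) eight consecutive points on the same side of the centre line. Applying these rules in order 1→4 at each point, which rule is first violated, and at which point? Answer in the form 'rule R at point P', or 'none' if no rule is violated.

Zone of each point (C = within 1σ̂, B = 1σ̂–2σ̂, A = 2σ̂–3σ̂, * = beyond 3σ̂; sign = side of CL): 1:+C, 2:-B, 3:+C, 4:+C, 5:+C, 6:+C, 7:+C, 8:+B, 9:+B, 10:+B
Rule 4 (eight consecutive points on the same side of the centre line) is satisfied at point 10.

rule 4 at point 10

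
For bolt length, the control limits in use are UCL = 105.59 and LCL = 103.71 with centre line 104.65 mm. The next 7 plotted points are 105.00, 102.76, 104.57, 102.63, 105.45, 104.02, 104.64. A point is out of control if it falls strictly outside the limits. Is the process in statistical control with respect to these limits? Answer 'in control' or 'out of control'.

out of control

Compare each point to [103.71, 105.59]: sample 2 = 102.76 < LCL; sample 4 = 102.63 < LCL.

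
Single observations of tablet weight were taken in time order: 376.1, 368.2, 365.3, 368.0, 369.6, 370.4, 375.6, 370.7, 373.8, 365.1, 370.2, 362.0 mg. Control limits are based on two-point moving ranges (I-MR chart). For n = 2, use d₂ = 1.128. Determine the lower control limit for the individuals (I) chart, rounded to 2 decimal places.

357.23

X̄ = (376.1 + 368.2 + 365.3 + 368.0 + 369.6 + 370.4 + 375.6 + 370.7 + 373.8 + 365.1 + 370.2 + 362.0) / 12 = 369.5833
Moving ranges: 7.9, 2.9, 2.7, 1.6, 0.8, 5.2, 4.9, 3.1, 8.7, 5.1, 8.2; M̄R̄ = 51.1000 / 11 = 4.6455
LCL = X̄ − 3·M̄R̄/d₂ = 369.5833 − 3 × 4.6455 / 1.128 = 357.2284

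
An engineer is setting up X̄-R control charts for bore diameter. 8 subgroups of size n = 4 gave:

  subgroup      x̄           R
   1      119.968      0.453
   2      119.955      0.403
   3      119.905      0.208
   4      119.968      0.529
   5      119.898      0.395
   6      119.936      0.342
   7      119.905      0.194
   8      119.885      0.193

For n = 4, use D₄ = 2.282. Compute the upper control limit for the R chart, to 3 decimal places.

0.775

R̄ = (0.453 + 0.403 + 0.208 + 0.529 + 0.395 + 0.342 + 0.194 + 0.193) / 8 = 2.7170 / 8 = 0.3396
UCL_R = D₄·R̄ = 2.282 × 0.3396 = 0.7750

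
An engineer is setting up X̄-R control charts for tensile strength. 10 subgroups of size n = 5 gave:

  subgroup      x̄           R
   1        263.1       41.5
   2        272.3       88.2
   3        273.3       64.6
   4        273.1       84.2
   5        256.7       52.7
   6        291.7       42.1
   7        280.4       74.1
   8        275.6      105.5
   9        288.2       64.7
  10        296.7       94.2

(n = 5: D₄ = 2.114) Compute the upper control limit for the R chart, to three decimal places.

R̄ = (41.5 + 88.2 + 64.6 + 84.2 + 52.7 + 42.1 + 74.1 + 105.5 + 64.7 + 94.2) / 10 = 711.8000 / 10 = 71.1800
UCL_R = D₄·R̄ = 2.114 × 71.1800 = 150.4745

150.475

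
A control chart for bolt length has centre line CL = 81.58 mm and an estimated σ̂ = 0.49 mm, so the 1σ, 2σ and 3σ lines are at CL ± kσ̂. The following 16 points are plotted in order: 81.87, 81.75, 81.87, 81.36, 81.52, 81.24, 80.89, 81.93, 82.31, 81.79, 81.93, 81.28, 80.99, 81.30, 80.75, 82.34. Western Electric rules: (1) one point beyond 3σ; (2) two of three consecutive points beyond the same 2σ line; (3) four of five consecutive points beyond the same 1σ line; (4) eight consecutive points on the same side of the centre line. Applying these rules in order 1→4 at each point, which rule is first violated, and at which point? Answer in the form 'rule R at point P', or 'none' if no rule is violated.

none

Zone of each point (C = within 1σ̂, B = 1σ̂–2σ̂, A = 2σ̂–3σ̂, * = beyond 3σ̂; sign = side of CL): 1:+C, 2:+C, 3:+C, 4:-C, 5:-C, 6:-C, 7:-B, 8:+C, 9:+B, 10:+C, 11:+C, 12:-C, 13:-B, 14:-C, 15:-B, 16:+B
No rule fires across all 16 points.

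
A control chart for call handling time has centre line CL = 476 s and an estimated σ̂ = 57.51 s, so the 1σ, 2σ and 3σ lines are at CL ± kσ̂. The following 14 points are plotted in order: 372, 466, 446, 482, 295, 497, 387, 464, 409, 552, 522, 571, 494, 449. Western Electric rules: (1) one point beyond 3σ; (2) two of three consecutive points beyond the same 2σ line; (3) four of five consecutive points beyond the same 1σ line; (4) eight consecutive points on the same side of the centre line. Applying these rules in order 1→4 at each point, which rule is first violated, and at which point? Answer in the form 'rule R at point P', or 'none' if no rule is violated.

rule 1 at point 5

Zone of each point (C = within 1σ̂, B = 1σ̂–2σ̂, A = 2σ̂–3σ̂, * = beyond 3σ̂; sign = side of CL): 1:-B, 2:-C, 3:-C, 4:+C, 5:-*, 6:+C, 7:-B, 8:-C, 9:-B, 10:+B, 11:+C, 12:+B, 13:+C, 14:-C
Rule 1 (one point beyond the 3σ limits) is satisfied at point 5.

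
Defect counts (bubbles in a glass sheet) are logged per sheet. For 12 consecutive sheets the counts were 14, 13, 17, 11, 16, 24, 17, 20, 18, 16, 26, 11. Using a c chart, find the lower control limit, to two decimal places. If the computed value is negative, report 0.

4.58

c̄ = (14 + 13 + 17 + 11 + 16 + 24 + 17 + 20 + 18 + 16 + 26 + 11) / 12 = 203 / 12 = 16.9167
LCL = c̄ − 3√c̄ = 16.9167 − 3 × 4.1130 = 4.5777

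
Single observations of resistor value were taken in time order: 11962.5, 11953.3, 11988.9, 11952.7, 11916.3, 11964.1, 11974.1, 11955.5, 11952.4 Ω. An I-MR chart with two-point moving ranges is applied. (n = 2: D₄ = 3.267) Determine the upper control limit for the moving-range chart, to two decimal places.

Moving ranges: 9.2, 35.6, 36.2, 36.4, 47.8, 10.0, 18.6, 3.1; M̄R̄ = 196.9000 / 8 = 24.6125
UCL_MR = D₄·M̄R̄ = 3.267 × 24.6125 = 80.4090

80.41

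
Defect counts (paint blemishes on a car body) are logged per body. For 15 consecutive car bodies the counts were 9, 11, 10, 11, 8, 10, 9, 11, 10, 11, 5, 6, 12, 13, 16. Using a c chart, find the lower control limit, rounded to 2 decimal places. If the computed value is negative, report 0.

c̄ = (9 + 11 + 10 + 11 + 8 + 10 + 9 + 11 + 10 + 11 + 5 + 6 + 12 + 13 + 16) / 15 = 152 / 15 = 10.1333
LCL = c̄ − 3√c̄ = 10.1333 − 3 × 3.1833 = 0.5835

0.58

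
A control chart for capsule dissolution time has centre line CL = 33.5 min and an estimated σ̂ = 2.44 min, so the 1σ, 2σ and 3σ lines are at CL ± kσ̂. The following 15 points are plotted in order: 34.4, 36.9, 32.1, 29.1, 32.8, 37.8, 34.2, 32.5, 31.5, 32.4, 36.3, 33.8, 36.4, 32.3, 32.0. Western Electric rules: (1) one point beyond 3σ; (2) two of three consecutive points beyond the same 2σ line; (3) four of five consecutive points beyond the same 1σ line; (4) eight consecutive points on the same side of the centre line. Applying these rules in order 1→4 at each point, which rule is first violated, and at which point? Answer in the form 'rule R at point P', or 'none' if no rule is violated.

none

Zone of each point (C = within 1σ̂, B = 1σ̂–2σ̂, A = 2σ̂–3σ̂, * = beyond 3σ̂; sign = side of CL): 1:+C, 2:+B, 3:-C, 4:-B, 5:-C, 6:+B, 7:+C, 8:-C, 9:-C, 10:-C, 11:+B, 12:+C, 13:+B, 14:-C, 15:-C
No rule fires across all 15 points.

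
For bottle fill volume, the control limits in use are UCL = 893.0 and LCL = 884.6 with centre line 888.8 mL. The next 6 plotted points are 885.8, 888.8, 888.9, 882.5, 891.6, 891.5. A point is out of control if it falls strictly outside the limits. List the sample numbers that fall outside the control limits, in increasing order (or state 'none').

Compare each point to [884.6, 893.0]: sample 4 = 882.5 < LCL.

4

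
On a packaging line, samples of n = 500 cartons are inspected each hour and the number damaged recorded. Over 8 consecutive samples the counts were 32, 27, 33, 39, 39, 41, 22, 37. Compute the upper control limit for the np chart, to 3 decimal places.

50.580

p̄ = Σdᵢ / (k·n) = 270 / (8 × 500) = 0.06750
UCL = np̄ + 3·√(np̄(1−p̄)) = 33.7500 + 3 × √(33.7500×0.93250) = 33.7500 + 3 × 5.6100 = 50.5799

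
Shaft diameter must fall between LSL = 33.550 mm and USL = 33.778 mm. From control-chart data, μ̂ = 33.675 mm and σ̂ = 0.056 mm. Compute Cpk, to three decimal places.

Cpu = (USL − μ̂) / (3σ̂) = (33.778 − 33.675) / (3 × 0.056) = 0.6131; Cpl = (μ̂ − LSL) / (3σ̂) = (33.675 − 33.550) / (3 × 0.056) = 0.7440; Cpk = min(Cpu, Cpl) = 0.6131

0.613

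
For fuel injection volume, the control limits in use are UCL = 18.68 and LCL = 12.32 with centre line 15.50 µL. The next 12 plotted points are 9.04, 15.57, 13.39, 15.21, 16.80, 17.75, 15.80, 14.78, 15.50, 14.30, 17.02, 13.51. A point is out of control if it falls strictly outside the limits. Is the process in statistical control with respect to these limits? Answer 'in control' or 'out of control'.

out of control

Compare each point to [12.32, 18.68]: sample 1 = 9.04 < LCL.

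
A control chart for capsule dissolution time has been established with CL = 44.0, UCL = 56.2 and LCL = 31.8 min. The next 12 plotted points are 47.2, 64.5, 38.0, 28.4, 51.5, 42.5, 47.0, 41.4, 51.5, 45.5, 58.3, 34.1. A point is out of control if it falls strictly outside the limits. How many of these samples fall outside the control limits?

3

Compare each point to [31.8, 56.2]: sample 2 = 64.5 > UCL; sample 4 = 28.4 < LCL; sample 11 = 58.3 > UCL.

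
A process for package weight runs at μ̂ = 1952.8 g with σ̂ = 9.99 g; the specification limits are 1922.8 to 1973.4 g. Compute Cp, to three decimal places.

Cp = (USL − LSL) / (6σ̂) = (1973.4 − 1922.8) / (6 × 9.99) = 50.6000 / 59.9400 = 0.8442

0.844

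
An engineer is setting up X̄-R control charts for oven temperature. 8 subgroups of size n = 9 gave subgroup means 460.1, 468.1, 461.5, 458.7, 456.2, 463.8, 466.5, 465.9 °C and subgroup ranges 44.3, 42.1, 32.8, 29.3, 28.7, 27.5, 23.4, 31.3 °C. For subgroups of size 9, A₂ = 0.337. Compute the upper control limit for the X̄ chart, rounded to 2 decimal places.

473.53

X̄̄ = (460.1 + 468.1 + 461.5 + 458.7 + 456.2 + 463.8 + 466.5 + 465.9) / 8 = 3700.8000 / 8 = 462.6000
R̄ = (44.3 + 42.1 + 32.8 + 29.3 + 28.7 + 27.5 + 23.4 + 31.3) / 8 = 259.4000 / 8 = 32.4250
UCL = X̄̄ + A₂·R̄ = 462.6000 + 0.337 × 32.4250 = 473.5272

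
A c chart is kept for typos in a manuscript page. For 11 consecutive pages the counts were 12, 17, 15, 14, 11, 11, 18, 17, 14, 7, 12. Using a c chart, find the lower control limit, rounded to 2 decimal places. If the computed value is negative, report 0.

2.45

c̄ = (12 + 17 + 15 + 14 + 11 + 11 + 18 + 17 + 14 + 7 + 12) / 11 = 148 / 11 = 13.4545
LCL = c̄ − 3√c̄ = 13.4545 − 3 × 3.6680 = 2.4504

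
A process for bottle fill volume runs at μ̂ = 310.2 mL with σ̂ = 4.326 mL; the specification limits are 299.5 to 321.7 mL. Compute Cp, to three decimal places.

0.855

Cp = (USL − LSL) / (6σ̂) = (321.7 − 299.5) / (6 × 4.326) = 22.2000 / 25.9560 = 0.8553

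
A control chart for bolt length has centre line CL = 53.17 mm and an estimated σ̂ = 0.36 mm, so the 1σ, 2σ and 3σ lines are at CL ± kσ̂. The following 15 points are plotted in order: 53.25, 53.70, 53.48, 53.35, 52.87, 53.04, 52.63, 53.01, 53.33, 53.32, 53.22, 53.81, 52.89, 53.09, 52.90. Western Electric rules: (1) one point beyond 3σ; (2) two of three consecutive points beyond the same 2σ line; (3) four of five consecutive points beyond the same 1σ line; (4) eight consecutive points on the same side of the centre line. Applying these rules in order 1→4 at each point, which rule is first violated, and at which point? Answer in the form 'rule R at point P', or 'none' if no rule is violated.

none

Zone of each point (C = within 1σ̂, B = 1σ̂–2σ̂, A = 2σ̂–3σ̂, * = beyond 3σ̂; sign = side of CL): 1:+C, 2:+B, 3:+C, 4:+C, 5:-C, 6:-C, 7:-B, 8:-C, 9:+C, 10:+C, 11:+C, 12:+B, 13:-C, 14:-C, 15:-C
No rule fires across all 15 points.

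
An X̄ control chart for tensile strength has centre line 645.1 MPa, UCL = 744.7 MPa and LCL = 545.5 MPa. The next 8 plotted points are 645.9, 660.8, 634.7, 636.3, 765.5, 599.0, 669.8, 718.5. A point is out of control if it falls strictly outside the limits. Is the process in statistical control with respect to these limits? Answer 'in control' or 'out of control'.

out of control

Compare each point to [545.5, 744.7]: sample 5 = 765.5 > UCL.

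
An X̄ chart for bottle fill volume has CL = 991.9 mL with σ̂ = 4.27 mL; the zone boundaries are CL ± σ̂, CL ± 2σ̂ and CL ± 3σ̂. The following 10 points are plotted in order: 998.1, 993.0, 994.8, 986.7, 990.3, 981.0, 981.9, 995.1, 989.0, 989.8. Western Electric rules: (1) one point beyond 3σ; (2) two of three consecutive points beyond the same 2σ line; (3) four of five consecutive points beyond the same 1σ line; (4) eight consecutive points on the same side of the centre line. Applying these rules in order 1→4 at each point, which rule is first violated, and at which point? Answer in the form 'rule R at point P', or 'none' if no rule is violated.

Zone of each point (C = within 1σ̂, B = 1σ̂–2σ̂, A = 2σ̂–3σ̂, * = beyond 3σ̂; sign = side of CL): 1:+B, 2:+C, 3:+C, 4:-B, 5:-C, 6:-A, 7:-A, 8:+C, 9:-C, 10:-C
Rule 2 (two of three consecutive points beyond the same 2σ limit) is satisfied at point 7.

rule 2 at point 7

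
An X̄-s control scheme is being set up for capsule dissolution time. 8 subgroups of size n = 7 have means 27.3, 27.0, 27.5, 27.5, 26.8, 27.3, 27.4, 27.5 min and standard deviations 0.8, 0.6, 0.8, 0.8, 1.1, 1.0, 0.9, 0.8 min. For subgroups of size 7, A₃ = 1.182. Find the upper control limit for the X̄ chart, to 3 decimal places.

28.292

X̄̄ = (27.3 + 27.0 + 27.5 + 27.5 + 26.8 + 27.3 + 27.4 + 27.5) / 8 = 27.2875
s̄ = (0.8 + 0.6 + 0.8 + 0.8 + 1.1 + 1.0 + 0.9 + 0.8) / 8 = 0.8500
UCL = X̄̄ + A₃·s̄ = 27.2875 + 1.182 × 0.8500 = 28.2922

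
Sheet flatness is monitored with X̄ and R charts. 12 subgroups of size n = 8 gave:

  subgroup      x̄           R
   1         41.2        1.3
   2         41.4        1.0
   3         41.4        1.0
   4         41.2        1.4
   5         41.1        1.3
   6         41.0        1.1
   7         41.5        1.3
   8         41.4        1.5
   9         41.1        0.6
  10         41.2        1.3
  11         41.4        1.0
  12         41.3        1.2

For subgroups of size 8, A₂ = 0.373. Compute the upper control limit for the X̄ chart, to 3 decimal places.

X̄̄ = (41.2 + 41.4 + 41.4 + 41.2 + 41.1 + 41.0 + 41.5 + 41.4 + 41.1 + 41.2 + 41.4 + 41.3) / 12 = 495.2000 / 12 = 41.2667
R̄ = (1.3 + 1.0 + 1.0 + 1.4 + 1.3 + 1.1 + 1.3 + 1.5 + 0.6 + 1.3 + 1.0 + 1.2) / 12 = 14.0000 / 12 = 1.1667
UCL = X̄̄ + A₂·R̄ = 41.2667 + 0.373 × 1.1667 = 41.7018

41.702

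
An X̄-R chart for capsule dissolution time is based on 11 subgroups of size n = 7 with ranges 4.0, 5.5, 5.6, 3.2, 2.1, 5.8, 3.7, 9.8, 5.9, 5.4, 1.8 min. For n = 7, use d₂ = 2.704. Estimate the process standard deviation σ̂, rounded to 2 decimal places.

R̄ = (4.0 + 5.5 + 5.6 + 3.2 + 2.1 + 5.8 + 3.7 + 9.8 + 5.9 + 5.4 + 1.8) / 11 = 4.8000
σ̂ = R̄ / d₂ = 4.8000 / 2.704 = 1.7751

1.78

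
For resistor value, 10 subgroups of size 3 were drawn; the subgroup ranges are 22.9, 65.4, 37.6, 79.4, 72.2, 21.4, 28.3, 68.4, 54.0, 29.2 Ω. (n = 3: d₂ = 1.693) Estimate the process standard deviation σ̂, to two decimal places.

R̄ = (22.9 + 65.4 + 37.6 + 79.4 + 72.2 + 21.4 + 28.3 + 68.4 + 54.0 + 29.2) / 10 = 47.8800
σ̂ = R̄ / d₂ = 47.8800 / 1.693 = 28.2812

28.28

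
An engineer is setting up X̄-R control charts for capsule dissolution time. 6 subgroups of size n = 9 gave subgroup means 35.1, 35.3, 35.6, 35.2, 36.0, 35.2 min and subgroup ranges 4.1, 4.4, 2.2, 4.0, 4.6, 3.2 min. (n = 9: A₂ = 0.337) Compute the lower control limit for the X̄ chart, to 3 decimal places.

34.136

X̄̄ = (35.1 + 35.3 + 35.6 + 35.2 + 36.0 + 35.2) / 6 = 212.4000 / 6 = 35.4000
R̄ = (4.1 + 4.4 + 2.2 + 4.0 + 4.6 + 3.2) / 6 = 22.5000 / 6 = 3.7500
LCL = X̄̄ − A₂·R̄ = 35.4000 − 0.337 × 3.7500 = 34.1362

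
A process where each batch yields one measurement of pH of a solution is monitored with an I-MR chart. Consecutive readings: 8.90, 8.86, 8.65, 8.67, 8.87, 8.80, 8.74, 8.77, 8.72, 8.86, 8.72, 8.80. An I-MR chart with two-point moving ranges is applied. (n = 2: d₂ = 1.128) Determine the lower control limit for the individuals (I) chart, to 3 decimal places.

8.529

X̄ = (8.90 + 8.86 + 8.65 + 8.67 + 8.87 + 8.80 + 8.74 + 8.77 + 8.72 + 8.86 + 8.72 + 8.80) / 12 = 8.7800
Moving ranges: 0.04, 0.21, 0.02, 0.20, 0.07, 0.06, 0.03, 0.05, 0.14, 0.14, 0.08; M̄R̄ = 1.0400 / 11 = 0.0945
LCL = X̄ − 3·M̄R̄/d₂ = 8.7800 − 3 × 0.0945 / 1.128 = 8.5285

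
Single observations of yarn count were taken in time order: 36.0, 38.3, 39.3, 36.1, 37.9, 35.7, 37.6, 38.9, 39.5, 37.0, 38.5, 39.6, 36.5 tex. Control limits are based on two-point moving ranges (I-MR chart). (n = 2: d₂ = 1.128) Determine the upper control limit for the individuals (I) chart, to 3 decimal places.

X̄ = (36.0 + 38.3 + 39.3 + 36.1 + 37.9 + 35.7 + 37.6 + 38.9 + 39.5 + 37.0 + 38.5 + 39.6 + 36.5) / 13 = 37.7615
Moving ranges: 2.3, 1.0, 3.2, 1.8, 2.2, 1.9, 1.3, 0.6, 2.5, 1.5, 1.1, 3.1; M̄R̄ = 22.5000 / 12 = 1.8750
UCL = X̄ + 3·M̄R̄/d₂ = 37.7615 + 3 × 1.8750 / 1.128 = 42.7482

42.748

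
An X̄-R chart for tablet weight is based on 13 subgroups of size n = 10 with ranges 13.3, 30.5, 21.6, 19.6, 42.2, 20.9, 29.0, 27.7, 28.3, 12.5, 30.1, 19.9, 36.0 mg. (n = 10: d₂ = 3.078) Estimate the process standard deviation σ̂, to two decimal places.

R̄ = (13.3 + 30.5 + 21.6 + 19.6 + 42.2 + 20.9 + 29.0 + 27.7 + 28.3 + 12.5 + 30.1 + 19.9 + 36.0) / 13 = 25.5077
σ̂ = R̄ / d₂ = 25.5077 / 3.078 = 8.2871

8.29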